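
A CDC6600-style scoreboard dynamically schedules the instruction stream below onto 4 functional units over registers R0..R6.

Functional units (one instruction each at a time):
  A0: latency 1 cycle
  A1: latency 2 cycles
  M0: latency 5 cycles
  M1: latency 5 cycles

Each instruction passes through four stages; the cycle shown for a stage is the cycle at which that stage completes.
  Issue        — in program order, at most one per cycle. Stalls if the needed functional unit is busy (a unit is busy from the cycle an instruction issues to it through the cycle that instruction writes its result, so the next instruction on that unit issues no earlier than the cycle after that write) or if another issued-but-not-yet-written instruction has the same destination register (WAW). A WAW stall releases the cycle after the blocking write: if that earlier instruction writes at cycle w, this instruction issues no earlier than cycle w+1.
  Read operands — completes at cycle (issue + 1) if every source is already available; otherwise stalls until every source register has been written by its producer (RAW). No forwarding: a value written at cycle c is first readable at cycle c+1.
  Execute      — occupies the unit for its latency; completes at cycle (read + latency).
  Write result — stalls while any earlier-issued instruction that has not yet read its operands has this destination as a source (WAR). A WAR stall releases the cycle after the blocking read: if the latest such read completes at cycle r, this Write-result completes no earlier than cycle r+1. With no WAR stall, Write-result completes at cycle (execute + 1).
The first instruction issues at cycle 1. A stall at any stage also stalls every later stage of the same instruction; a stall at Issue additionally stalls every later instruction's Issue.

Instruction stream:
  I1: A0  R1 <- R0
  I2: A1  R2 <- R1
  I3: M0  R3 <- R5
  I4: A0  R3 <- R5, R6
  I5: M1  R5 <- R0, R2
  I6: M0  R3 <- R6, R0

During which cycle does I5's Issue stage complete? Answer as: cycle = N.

[1] I1 dispatched to A0
[2] I1 operands ready · I2 dispatched to A1
[3] I1 complete · I3 dispatched to M0
[4] R1←I1 · I3 operands ready
[5] I2 operands ready
[7] I2 complete
[8] R2←I2
[9] I3 complete
[10] R3←I3
[11] I4 dispatched to A0
[12] I4 operands ready · I5 dispatched to M1
[13] I4 complete · I5 operands ready
[14] R3←I4
[15] I6 dispatched to M0
[16] I6 operands ready
[18] I5 complete
[19] R5←I5
[21] I6 complete
[22] R3←I6

cycle = 12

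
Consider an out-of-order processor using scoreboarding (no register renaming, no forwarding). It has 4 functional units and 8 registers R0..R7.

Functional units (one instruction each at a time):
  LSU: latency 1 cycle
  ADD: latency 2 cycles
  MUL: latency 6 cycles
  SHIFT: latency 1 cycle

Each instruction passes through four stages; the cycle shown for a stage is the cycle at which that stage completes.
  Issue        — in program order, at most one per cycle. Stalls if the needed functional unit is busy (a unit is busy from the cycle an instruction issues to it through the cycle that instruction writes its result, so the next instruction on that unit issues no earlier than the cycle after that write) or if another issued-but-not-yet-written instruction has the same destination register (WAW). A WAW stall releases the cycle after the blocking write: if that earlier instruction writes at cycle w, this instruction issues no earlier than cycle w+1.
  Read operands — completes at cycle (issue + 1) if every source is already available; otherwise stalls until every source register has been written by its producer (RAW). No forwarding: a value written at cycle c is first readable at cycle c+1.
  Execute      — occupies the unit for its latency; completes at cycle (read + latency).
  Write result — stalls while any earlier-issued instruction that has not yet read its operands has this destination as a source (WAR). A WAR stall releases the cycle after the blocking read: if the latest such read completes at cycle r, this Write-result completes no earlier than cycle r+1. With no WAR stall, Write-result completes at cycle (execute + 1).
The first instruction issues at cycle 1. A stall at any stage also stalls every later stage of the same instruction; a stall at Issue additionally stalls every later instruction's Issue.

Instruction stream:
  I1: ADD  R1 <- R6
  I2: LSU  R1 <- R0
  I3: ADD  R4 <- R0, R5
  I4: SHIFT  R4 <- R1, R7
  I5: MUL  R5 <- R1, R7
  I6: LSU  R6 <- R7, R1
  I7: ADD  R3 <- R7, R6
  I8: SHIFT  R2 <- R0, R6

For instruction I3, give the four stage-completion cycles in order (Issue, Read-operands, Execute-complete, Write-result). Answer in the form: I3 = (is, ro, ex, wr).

t=1  I1 dispatched to ADD
t=2  I1 operands ready
t=4  I1 complete
t=5  R1←I1
t=6  I2 dispatched to LSU
t=7  I2 operands ready · I3 dispatched to ADD
t=8  I2 complete · I3 operands ready
t=9  R1←I2
t=10  I3 complete
t=11  R4←I3
t=12  I4 dispatched to SHIFT
t=13  I4 operands ready · I5 dispatched to MUL
t=14  I4 complete · I5 operands ready · I6 dispatched to LSU
t=15  R4←I4 · I6 operands ready · I7 dispatched to ADD
t=16  I6 complete · I8 dispatched to SHIFT
t=17  R6←I6
t=18  I7 operands ready · I8 operands ready
t=19  I8 complete
t=20  I5 complete · I7 complete · R2←I8
t=21  R5←I5 · R3←I7

I3 = (7, 8, 10, 11)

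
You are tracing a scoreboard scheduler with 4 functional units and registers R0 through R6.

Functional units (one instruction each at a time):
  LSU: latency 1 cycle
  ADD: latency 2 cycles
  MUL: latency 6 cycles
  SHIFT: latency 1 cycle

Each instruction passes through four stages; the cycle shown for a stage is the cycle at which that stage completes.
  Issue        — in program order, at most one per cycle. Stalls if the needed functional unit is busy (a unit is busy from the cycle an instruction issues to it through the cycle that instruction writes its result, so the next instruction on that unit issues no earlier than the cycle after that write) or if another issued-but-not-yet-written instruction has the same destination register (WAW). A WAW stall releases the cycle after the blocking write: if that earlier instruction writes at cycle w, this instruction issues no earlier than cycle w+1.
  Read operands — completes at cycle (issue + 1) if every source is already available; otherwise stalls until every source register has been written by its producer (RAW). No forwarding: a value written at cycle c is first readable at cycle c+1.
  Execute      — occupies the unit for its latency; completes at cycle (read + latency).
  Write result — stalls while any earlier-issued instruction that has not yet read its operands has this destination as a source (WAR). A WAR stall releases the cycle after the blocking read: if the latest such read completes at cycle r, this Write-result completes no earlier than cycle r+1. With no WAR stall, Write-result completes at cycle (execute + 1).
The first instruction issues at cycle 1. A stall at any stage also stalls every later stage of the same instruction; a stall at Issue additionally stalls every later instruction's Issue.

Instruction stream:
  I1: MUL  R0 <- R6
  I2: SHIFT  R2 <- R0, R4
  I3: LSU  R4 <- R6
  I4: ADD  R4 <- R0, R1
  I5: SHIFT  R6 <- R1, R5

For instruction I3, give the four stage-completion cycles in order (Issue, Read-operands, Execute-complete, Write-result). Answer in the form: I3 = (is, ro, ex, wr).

t=1  issue I1 (MUL)
t=2  I1 read-ops, issue I2 (SHIFT)
t=3  issue I3 (LSU)
t=4  I3 read-ops
t=5  I3 finished on LSU
t=8  I1 finished on MUL
t=9  I1→R0
t=10  I2 read-ops
t=11  I2 finished on SHIFT, I3→R4
t=12  I2→R2, issue I4 (ADD)
t=13  I4 read-ops, issue I5 (SHIFT)
t=14  I5 read-ops
t=15  I4 finished on ADD, I5 finished on SHIFT
t=16  I4→R4, I5→R6

I3 = (3, 4, 5, 11)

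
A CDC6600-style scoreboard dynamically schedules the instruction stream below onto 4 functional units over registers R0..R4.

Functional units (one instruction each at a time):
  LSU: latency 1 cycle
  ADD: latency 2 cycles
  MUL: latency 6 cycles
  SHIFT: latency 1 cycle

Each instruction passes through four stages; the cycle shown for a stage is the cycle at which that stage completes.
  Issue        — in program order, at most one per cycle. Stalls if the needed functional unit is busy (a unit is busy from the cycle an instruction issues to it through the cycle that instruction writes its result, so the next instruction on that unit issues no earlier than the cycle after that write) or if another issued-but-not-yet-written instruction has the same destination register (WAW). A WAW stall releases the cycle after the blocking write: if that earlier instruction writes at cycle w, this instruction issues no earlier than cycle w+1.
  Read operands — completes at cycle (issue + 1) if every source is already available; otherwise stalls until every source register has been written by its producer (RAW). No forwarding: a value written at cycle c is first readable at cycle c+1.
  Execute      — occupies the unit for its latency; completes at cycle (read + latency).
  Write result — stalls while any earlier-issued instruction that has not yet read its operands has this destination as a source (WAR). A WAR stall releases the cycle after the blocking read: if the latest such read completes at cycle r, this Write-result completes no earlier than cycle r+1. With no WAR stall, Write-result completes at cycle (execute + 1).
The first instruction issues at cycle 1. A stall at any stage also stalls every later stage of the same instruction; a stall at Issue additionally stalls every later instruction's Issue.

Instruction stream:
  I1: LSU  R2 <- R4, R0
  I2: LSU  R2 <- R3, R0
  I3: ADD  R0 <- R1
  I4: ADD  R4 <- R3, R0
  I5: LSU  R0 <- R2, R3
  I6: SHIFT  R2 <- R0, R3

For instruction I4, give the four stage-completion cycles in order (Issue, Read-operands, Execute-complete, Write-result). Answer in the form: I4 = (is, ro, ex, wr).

  I1 | 1 | 2 | 3 | 4
  I2 | 5 | 6 | 7 | 8   struct: LSU busy until I1 writes@4
  I3 | 6 | 7 | 9 | 10
  I4 | 11 | 12 | 14 | 15   struct: ADD busy until I3 writes@10
  I5 | 12 | 13 | 14 | 15
  I6 | 13 | 16 | 17 | 18   RAW R0: wait I5 write@15

I4 = (11, 12, 14, 15)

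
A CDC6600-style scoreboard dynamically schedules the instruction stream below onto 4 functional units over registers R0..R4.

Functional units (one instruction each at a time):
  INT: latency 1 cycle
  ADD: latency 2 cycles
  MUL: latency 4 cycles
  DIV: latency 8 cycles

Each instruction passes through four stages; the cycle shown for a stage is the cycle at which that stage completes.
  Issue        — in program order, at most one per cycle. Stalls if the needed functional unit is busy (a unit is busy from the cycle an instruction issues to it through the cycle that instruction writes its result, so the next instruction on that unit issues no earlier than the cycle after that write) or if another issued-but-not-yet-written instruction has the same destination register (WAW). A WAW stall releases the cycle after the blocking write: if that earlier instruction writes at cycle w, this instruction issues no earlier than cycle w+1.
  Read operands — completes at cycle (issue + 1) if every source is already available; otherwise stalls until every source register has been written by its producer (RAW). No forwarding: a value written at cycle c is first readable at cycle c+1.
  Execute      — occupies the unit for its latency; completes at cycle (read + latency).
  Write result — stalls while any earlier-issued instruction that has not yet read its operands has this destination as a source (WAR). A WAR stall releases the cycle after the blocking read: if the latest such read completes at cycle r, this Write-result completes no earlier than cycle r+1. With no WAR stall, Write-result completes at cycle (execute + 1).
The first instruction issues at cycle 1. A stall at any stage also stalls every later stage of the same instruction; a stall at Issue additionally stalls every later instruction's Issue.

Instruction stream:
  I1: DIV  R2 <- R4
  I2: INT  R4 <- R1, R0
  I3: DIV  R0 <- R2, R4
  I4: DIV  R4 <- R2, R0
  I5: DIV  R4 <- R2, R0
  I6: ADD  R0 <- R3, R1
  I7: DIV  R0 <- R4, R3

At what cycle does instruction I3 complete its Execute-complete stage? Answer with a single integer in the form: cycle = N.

cycle = 21

t=1  issue I1 (DIV)
t=2  I1 read-ops, issue I2 (INT)
t=3  I2 read-ops
t=4  I2 finished on INT
t=5  I2→R4
t=10  I1 finished on DIV
t=11  I1→R2
t=12  issue I3 (DIV)
t=13  I3 read-ops
t=21  I3 finished on DIV
t=22  I3→R0
t=23  issue I4 (DIV)
t=24  I4 read-ops
t=32  I4 finished on DIV
t=33  I4→R4
t=34  issue I5 (DIV)
t=35  I5 read-ops, issue I6 (ADD)
t=36  I6 read-ops
t=38  I6 finished on ADD
t=39  I6→R0
t=43  I5 finished on DIV
t=44  I5→R4
t=45  issue I7 (DIV)
t=46  I7 read-ops
t=54  I7 finished on DIV
t=55  I7→R0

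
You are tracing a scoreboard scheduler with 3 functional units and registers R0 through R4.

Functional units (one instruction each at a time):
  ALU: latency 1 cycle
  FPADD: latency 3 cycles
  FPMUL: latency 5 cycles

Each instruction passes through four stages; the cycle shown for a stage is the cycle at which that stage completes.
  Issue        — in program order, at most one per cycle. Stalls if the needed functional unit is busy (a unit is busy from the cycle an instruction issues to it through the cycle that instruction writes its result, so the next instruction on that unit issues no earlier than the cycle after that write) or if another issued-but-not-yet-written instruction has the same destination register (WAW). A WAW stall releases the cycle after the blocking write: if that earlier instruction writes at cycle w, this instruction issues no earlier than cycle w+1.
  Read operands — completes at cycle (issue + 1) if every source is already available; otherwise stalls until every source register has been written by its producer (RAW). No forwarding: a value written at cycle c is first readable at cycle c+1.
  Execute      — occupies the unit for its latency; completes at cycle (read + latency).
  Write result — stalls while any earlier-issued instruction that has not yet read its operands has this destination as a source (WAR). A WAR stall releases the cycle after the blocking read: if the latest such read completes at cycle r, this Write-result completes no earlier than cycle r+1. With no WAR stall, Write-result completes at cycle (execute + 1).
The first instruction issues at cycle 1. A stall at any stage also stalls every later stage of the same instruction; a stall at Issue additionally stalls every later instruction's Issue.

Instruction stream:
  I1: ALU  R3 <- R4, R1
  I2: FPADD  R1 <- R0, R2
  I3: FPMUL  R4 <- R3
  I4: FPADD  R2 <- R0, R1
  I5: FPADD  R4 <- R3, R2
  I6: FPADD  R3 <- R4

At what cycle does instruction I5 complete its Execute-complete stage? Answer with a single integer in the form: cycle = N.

cycle = 18

[1] I1 issues→ALU
[2] I1 reads · I2 issues→FPADD
[3] I1 exec-done · I2 reads · I3 issues→FPMUL
[4] I1 writes R3
[5] I3 reads
[6] I2 exec-done
[7] I2 writes R1
[8] I4 issues→FPADD
[9] I4 reads
[10] I3 exec-done
[11] I3 writes R4
[12] I4 exec-done
[13] I4 writes R2
[14] I5 issues→FPADD
[15] I5 reads
[18] I5 exec-done
[19] I5 writes R4
[20] I6 issues→FPADD
[21] I6 reads
[24] I6 exec-done
[25] I6 writes R3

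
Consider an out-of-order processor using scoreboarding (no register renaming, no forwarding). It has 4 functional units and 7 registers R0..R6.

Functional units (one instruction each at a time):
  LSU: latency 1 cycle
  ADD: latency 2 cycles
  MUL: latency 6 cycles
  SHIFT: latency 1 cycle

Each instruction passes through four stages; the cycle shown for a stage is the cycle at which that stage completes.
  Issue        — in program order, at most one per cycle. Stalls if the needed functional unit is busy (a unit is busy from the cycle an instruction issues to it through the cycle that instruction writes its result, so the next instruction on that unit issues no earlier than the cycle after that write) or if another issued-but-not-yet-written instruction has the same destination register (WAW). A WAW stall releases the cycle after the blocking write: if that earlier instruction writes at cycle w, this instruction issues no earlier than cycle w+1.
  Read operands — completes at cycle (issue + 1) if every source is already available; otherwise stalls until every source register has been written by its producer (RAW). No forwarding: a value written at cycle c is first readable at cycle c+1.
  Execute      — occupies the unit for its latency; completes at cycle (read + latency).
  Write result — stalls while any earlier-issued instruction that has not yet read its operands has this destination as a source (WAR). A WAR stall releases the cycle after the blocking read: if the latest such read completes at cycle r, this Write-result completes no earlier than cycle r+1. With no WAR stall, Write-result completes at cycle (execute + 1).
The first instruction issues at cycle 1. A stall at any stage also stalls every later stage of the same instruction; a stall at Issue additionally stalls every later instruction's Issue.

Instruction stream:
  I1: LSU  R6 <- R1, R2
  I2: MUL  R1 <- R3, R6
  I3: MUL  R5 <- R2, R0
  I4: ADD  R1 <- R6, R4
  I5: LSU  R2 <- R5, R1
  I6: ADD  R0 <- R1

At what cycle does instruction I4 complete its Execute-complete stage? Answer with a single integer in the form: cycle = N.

cycle = 17

t=1  I1→LSU
t=2  I1 RO · I2→MUL
t=3  I1 EX
t=4  I1 WR R6
t=5  I2 RO
t=11  I2 EX
t=12  I2 WR R1
t=13  I3→MUL
t=14  I3 RO · I4→ADD
t=15  I4 RO · I5→LSU
t=17  I4 EX
t=18  I4 WR R1
t=19  I6→ADD
t=20  I3 EX · I6 RO
t=21  I3 WR R5
t=22  I5 RO · I6 EX
t=23  I5 EX · I6 WR R0
t=24  I5 WR R2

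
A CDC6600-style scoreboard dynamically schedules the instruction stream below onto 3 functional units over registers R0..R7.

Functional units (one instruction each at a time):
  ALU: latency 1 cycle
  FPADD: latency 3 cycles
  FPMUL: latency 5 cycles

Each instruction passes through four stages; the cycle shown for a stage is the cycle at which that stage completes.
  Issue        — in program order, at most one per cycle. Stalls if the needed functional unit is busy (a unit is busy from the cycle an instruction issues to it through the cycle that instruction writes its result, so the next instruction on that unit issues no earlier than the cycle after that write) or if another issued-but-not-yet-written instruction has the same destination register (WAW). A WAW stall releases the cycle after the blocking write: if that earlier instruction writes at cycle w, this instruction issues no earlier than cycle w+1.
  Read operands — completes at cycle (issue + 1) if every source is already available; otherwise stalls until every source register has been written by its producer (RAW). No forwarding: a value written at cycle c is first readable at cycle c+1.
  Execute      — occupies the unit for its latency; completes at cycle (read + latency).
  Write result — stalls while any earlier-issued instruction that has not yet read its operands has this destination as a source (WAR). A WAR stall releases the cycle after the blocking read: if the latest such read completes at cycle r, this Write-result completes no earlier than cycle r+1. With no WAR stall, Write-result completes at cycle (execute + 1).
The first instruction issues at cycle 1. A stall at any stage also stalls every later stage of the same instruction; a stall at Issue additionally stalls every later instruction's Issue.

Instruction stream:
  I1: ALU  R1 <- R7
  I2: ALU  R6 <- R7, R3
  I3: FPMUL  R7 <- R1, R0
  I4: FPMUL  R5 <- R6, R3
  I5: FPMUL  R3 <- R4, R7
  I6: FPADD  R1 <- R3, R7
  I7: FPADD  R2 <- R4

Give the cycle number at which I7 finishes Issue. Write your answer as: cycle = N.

cycle = 35

[I1] 1/2/3/4
[I2] 5/6/7/8  (struct: ALU busy until I1 writes@4)
[I3] 6/7/12/13
[I4] 14/15/20/21  (struct: FPMUL busy until I3 writes@13)
[I5] 22/23/28/29  (struct: FPMUL busy until I4 writes@21)
[I6] 23/30/33/34  (RAW R3: wait I5 write@29)
[I7] 35/36/39/40  (struct: FPADD busy until I6 writes@34)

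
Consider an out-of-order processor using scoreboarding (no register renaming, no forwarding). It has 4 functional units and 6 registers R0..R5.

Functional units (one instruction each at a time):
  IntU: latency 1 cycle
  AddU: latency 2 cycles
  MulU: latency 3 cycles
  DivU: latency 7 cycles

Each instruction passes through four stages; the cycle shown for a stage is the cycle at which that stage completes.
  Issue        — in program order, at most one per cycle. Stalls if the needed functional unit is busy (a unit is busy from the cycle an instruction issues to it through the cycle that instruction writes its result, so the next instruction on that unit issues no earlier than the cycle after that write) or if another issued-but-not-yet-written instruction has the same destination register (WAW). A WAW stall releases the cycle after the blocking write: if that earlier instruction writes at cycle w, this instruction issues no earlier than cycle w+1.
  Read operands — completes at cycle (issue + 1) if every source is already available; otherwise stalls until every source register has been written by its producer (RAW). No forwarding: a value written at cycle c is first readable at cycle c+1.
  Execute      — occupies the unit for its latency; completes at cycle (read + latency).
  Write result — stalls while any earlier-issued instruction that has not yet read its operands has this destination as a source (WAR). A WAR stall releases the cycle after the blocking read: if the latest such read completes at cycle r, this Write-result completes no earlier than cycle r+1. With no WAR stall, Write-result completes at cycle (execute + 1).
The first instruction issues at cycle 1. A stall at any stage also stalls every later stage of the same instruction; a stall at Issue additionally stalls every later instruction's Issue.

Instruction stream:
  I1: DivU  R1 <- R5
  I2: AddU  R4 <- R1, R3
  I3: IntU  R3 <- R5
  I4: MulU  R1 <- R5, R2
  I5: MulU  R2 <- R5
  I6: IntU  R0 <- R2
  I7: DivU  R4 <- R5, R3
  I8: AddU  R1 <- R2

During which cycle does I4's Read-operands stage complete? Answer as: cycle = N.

[1] I1 dispatched to DivU
[2] I1 operands ready | I2 dispatched to AddU
[3] I3 dispatched to IntU
[4] I3 operands ready
[5] I3 complete
[9] I1 complete
[10] R1←I1
[11] I2 operands ready | I4 dispatched to MulU
[12] R3←I3 | I4 operands ready
[13] I2 complete
[14] R4←I2
[15] I4 complete
[16] R1←I4
[17] I5 dispatched to MulU
[18] I5 operands ready | I6 dispatched to IntU
[19] I7 dispatched to DivU
[20] I7 operands ready | I8 dispatched to AddU
[21] I5 complete
[22] R2←I5
[23] I6 operands ready | I8 operands ready
[24] I6 complete
[25] R0←I6 | I8 complete
[26] R1←I8
[27] I7 complete
[28] R4←I7

cycle = 12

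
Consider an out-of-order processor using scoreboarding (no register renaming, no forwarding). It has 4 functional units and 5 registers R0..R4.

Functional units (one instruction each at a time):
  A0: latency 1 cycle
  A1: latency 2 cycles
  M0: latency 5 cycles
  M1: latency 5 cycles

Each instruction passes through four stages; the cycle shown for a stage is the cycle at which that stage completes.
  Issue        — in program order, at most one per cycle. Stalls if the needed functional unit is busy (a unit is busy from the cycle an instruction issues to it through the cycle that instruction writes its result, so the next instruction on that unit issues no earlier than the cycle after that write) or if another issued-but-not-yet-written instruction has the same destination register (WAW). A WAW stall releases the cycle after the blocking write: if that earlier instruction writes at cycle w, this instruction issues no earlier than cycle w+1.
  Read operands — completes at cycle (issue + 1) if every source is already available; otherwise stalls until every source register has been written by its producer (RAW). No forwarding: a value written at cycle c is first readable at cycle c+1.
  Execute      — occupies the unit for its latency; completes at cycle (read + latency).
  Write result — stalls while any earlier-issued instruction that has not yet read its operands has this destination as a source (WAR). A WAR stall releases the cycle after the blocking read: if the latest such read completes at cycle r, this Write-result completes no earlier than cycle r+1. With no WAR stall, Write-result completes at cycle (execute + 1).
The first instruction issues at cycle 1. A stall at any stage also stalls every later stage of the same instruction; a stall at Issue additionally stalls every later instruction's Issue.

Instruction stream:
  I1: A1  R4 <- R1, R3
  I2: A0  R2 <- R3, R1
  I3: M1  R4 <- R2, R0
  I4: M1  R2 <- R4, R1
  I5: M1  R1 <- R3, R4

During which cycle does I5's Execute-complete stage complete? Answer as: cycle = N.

cycle = 28

I1  is:1  ro:2  ex:4  wr:5
I2  is:2  ro:3  ex:4  wr:5
I3  is:6  ro:7  ex:12  wr:13  — WAW R4: wait I1 write@5
I4  is:14  ro:15  ex:20  wr:21  — struct: M1 busy until I3 writes@13
I5  is:22  ro:23  ex:28  wr:29  — struct: M1 busy until I4 writes@21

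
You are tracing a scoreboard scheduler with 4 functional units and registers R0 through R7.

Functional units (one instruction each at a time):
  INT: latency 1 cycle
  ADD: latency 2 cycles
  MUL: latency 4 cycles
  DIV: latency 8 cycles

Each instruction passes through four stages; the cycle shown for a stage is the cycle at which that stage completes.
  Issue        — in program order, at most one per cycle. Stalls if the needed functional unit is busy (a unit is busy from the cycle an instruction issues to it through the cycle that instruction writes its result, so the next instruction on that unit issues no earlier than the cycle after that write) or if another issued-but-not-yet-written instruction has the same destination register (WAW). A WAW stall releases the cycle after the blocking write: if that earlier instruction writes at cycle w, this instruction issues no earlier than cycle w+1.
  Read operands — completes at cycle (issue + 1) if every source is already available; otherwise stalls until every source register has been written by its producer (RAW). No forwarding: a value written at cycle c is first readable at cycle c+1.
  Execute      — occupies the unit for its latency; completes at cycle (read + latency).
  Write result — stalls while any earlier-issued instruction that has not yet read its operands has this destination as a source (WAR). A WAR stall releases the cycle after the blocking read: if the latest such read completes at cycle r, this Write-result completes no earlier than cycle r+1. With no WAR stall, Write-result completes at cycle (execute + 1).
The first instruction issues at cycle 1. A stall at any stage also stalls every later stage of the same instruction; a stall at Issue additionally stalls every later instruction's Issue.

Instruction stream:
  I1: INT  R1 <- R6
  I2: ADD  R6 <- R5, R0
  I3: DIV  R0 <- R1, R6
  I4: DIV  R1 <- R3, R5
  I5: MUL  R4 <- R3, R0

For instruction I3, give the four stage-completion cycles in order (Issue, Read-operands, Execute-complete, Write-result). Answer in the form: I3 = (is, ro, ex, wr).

c1: I1 issues→INT
c2: I1 reads | I2 issues→ADD
c3: I1 exec-done | I2 reads | I3 issues→DIV
c4: I1 writes R1
c5: I2 exec-done
c6: I2 writes R6
c7: I3 reads
c15: I3 exec-done
c16: I3 writes R0
c17: I4 issues→DIV
c18: I4 reads | I5 issues→MUL
c19: I5 reads
c23: I5 exec-done
c24: I5 writes R4
c26: I4 exec-done
c27: I4 writes R1

I3 = (3, 7, 15, 16)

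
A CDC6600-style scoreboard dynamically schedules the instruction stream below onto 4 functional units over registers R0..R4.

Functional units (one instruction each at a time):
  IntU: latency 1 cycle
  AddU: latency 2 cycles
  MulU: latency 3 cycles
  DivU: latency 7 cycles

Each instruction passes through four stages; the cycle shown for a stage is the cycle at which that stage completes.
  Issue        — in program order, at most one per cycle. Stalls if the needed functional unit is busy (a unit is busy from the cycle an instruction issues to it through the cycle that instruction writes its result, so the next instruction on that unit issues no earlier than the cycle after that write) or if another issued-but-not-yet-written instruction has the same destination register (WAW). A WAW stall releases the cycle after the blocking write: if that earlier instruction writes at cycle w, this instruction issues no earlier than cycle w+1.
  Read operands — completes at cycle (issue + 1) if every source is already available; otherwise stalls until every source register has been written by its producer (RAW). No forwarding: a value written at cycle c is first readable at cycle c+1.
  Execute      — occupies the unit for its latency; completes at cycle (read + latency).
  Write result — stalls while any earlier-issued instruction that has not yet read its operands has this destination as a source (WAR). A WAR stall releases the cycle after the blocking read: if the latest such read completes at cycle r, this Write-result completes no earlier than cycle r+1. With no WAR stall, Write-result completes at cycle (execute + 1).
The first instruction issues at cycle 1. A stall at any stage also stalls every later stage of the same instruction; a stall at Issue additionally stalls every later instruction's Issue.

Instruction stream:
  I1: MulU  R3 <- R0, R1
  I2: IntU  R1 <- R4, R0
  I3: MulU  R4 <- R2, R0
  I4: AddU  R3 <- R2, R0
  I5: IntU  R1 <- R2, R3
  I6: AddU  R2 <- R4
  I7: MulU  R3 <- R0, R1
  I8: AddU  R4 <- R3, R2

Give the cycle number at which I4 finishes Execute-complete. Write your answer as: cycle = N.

cycle = 11

c1: issue I1 (MulU)
c2: I1 read-ops; issue I2 (IntU)
c3: I2 read-ops
c4: I2 finished on IntU
c5: I1 finished on MulU; I2→R1
c6: I1→R3
c7: issue I3 (MulU)
c8: I3 read-ops; issue I4 (AddU)
c9: I4 read-ops; issue I5 (IntU)
c11: I3 finished on MulU; I4 finished on AddU
c12: I3→R4; I4→R3
c13: I5 read-ops; issue I6 (AddU)
c14: I5 finished on IntU; I6 read-ops; issue I7 (MulU)
c15: I5→R1
c16: I6 finished on AddU; I7 read-ops
c17: I6→R2
c18: issue I8 (AddU)
c19: I7 finished on MulU
c20: I7→R3
c21: I8 read-ops
c23: I8 finished on AddU
c24: I8→R4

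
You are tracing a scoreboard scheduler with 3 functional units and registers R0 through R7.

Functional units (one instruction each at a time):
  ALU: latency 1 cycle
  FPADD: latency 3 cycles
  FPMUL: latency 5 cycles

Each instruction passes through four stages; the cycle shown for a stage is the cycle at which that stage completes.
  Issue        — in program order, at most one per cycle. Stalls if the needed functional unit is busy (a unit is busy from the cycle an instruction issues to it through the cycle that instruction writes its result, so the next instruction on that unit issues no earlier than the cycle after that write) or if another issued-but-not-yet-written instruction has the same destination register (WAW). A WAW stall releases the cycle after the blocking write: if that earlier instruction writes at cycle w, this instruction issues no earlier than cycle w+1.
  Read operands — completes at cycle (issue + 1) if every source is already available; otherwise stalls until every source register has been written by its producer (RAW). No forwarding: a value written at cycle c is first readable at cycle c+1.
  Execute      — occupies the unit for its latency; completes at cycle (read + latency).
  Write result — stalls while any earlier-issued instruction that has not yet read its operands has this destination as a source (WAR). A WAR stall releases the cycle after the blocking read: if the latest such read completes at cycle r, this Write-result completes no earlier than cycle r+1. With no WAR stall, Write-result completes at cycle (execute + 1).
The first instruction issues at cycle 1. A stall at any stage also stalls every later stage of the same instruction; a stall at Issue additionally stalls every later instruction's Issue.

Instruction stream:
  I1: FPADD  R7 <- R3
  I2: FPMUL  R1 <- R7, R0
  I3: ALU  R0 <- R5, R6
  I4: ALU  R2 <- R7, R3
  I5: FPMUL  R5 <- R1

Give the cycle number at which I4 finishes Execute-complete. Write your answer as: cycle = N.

cycle = 11

[1] I1 dispatched to FPADD
[2] I1 operands ready; I2 dispatched to FPMUL
[3] I3 dispatched to ALU
[4] I3 operands ready
[5] I1 complete; I3 complete
[6] R7←I1
[7] I2 operands ready
[8] R0←I3
[9] I4 dispatched to ALU
[10] I4 operands ready
[11] I4 complete
[12] I2 complete; R2←I4
[13] R1←I2
[14] I5 dispatched to FPMUL
[15] I5 operands ready
[20] I5 complete
[21] R5←I5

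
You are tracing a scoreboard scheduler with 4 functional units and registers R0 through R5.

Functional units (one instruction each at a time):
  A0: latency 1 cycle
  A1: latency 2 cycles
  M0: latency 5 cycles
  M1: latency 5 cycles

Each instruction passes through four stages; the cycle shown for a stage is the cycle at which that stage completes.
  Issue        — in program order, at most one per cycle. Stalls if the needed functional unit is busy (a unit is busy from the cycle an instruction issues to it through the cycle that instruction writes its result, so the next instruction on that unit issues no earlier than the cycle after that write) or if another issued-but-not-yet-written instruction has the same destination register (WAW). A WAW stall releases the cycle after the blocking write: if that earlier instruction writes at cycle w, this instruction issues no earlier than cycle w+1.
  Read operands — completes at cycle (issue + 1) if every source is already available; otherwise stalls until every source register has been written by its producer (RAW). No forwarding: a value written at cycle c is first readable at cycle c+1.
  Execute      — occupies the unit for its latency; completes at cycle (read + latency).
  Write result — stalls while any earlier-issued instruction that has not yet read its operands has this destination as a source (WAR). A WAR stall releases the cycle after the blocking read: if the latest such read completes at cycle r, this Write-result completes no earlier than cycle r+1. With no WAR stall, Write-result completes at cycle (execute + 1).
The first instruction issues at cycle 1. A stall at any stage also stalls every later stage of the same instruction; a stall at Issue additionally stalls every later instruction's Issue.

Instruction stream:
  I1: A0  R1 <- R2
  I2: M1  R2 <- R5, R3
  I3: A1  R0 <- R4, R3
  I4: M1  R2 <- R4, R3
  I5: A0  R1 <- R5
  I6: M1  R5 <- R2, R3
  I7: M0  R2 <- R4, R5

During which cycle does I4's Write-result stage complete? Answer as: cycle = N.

[I1] 1/2/3/4
[I2] 2/3/8/9
[I3] 3/4/6/7
[I4] 10/11/16/17  (struct: M1 busy until I2 writes@9)
[I5] 11/12/13/14
[I6] 18/19/24/25  (struct: M1 busy until I4 writes@17)
[I7] 19/26/31/32  (RAW R5: wait I6 write@25)

cycle = 17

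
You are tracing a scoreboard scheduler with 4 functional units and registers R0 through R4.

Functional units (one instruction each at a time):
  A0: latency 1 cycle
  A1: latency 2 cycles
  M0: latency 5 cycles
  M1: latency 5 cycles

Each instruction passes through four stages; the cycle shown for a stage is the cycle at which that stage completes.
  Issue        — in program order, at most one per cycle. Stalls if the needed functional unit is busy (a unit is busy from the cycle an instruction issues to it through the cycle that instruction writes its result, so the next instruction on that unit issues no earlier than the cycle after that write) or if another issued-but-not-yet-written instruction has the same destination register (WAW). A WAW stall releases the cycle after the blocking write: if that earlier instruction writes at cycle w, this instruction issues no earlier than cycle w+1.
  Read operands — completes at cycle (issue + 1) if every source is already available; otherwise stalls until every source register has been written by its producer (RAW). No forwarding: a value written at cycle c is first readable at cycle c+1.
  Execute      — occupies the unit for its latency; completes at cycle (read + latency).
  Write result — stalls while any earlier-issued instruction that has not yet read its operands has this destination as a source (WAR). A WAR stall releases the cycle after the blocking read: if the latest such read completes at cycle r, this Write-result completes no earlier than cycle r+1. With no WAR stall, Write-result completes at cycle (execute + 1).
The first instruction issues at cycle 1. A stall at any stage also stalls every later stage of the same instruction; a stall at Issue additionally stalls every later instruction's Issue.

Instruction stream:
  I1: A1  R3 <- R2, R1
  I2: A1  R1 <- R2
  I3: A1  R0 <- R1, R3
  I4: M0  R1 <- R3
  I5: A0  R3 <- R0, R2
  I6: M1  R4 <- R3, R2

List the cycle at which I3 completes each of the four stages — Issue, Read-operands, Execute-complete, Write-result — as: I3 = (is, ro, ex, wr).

I3 = (11, 12, 14, 15)

  I1 | 1 | 2 | 4 | 5
  I2 | 6 | 7 | 9 | 10   struct: A1 busy until I1 writes@5
  I3 | 11 | 12 | 14 | 15   struct: A1 busy until I2 writes@10
  I4 | 12 | 13 | 18 | 19
  I5 | 13 | 16 | 17 | 18   RAW R0: wait I3 write@15
  I6 | 14 | 19 | 24 | 25   RAW R3: wait I5 write@18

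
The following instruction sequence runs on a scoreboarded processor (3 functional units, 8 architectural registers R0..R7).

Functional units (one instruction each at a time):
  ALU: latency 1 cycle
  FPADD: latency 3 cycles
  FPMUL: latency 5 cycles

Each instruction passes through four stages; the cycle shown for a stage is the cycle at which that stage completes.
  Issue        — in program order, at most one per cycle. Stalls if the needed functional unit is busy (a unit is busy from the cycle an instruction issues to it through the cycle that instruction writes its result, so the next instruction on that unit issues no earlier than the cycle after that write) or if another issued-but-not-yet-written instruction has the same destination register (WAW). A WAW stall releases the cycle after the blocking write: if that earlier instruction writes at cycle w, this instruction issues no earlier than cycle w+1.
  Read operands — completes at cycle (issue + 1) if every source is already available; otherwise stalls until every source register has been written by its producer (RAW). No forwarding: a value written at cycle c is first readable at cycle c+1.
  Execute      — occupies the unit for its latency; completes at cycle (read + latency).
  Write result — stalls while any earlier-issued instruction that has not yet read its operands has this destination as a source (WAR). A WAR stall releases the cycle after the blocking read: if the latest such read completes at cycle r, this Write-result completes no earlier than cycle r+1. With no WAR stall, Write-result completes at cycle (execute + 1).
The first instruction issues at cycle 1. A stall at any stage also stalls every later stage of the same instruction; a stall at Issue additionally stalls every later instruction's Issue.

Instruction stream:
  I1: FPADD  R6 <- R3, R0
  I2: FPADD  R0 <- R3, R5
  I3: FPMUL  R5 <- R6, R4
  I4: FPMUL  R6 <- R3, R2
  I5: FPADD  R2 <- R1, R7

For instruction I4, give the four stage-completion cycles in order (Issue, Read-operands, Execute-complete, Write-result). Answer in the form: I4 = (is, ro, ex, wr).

  I1 | 1 | 2 | 5 | 6
  I2 | 7 | 8 | 11 | 12   struct: FPADD busy until I1 writes@6
  I3 | 8 | 9 | 14 | 15
  I4 | 16 | 17 | 22 | 23   struct: FPMUL busy until I3 writes@15
  I5 | 17 | 18 | 21 | 22

I4 = (16, 17, 22, 23)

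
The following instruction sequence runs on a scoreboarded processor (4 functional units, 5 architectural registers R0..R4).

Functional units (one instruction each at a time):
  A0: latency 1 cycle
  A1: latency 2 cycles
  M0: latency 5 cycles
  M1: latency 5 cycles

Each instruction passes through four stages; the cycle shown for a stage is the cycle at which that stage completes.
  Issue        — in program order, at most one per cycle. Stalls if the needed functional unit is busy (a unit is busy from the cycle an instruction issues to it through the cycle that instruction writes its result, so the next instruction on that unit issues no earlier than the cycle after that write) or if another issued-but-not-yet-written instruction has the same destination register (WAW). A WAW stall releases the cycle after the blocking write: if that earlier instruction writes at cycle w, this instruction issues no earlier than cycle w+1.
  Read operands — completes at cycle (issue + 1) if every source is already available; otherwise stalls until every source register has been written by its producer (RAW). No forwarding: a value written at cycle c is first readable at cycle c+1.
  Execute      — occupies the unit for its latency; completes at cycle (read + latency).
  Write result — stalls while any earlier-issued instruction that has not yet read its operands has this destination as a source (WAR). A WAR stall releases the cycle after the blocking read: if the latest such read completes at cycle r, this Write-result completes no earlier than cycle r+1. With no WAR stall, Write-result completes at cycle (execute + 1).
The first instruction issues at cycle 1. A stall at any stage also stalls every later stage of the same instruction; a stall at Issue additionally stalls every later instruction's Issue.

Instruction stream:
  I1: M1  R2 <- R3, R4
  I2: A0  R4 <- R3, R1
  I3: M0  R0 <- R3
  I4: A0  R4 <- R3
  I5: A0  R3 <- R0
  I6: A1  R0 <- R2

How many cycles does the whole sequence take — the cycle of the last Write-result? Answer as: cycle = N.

cycle = 15

  I1 | 1 | 2 | 7 | 8
  I2 | 2 | 3 | 4 | 5
  I3 | 3 | 4 | 9 | 10
  I4 | 6 | 7 | 8 | 9   struct: A0 busy until I2 writes@5
  I5 | 10 | 11 | 12 | 13   struct: A0 busy until I4 writes@9
  I6 | 11 | 12 | 14 | 15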